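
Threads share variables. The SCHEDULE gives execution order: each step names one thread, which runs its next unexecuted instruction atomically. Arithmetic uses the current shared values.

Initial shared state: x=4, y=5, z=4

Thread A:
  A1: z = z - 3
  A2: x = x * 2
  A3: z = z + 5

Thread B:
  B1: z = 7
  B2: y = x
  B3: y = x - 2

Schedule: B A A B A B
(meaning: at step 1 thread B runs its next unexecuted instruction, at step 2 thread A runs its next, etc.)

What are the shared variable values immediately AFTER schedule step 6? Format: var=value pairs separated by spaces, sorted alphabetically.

Step 1: thread B executes B1 (z = 7). Shared: x=4 y=5 z=7. PCs: A@0 B@1
Step 2: thread A executes A1 (z = z - 3). Shared: x=4 y=5 z=4. PCs: A@1 B@1
Step 3: thread A executes A2 (x = x * 2). Shared: x=8 y=5 z=4. PCs: A@2 B@1
Step 4: thread B executes B2 (y = x). Shared: x=8 y=8 z=4. PCs: A@2 B@2
Step 5: thread A executes A3 (z = z + 5). Shared: x=8 y=8 z=9. PCs: A@3 B@2
Step 6: thread B executes B3 (y = x - 2). Shared: x=8 y=6 z=9. PCs: A@3 B@3

Answer: x=8 y=6 z=9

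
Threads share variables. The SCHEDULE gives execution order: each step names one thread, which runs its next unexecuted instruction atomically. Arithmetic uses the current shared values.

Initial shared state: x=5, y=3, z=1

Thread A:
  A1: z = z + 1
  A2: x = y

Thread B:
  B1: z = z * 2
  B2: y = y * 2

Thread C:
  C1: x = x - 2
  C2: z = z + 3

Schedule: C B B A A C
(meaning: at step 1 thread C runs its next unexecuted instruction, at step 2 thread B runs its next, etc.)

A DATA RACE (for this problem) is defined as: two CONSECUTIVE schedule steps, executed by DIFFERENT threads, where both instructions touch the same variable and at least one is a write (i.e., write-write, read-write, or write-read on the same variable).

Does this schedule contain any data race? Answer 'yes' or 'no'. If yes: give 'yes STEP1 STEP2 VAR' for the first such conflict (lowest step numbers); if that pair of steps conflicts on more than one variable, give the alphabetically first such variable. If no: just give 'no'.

Steps 1,2: C(r=x,w=x) vs B(r=z,w=z). No conflict.
Steps 2,3: same thread (B). No race.
Steps 3,4: B(r=y,w=y) vs A(r=z,w=z). No conflict.
Steps 4,5: same thread (A). No race.
Steps 5,6: A(r=y,w=x) vs C(r=z,w=z). No conflict.

Answer: no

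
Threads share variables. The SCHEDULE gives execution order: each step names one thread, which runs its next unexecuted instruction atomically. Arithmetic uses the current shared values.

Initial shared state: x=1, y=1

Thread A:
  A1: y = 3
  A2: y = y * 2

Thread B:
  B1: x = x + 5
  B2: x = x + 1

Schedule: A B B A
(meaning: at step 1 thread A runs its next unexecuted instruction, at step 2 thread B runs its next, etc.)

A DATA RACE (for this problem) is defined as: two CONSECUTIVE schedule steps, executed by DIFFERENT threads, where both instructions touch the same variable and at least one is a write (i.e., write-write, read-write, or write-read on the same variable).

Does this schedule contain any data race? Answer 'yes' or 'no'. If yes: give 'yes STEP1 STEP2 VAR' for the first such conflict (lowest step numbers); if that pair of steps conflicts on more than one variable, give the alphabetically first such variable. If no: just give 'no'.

Steps 1,2: A(r=-,w=y) vs B(r=x,w=x). No conflict.
Steps 2,3: same thread (B). No race.
Steps 3,4: B(r=x,w=x) vs A(r=y,w=y). No conflict.

Answer: no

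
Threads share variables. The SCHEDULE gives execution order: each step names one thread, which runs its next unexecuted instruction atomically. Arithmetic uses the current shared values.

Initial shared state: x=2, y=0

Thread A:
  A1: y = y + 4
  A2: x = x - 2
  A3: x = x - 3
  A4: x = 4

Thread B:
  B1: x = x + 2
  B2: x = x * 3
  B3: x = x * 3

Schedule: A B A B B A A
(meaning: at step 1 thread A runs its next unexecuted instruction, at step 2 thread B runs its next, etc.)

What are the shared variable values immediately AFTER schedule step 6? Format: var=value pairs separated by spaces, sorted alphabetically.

Answer: x=15 y=4

Derivation:
Step 1: thread A executes A1 (y = y + 4). Shared: x=2 y=4. PCs: A@1 B@0
Step 2: thread B executes B1 (x = x + 2). Shared: x=4 y=4. PCs: A@1 B@1
Step 3: thread A executes A2 (x = x - 2). Shared: x=2 y=4. PCs: A@2 B@1
Step 4: thread B executes B2 (x = x * 3). Shared: x=6 y=4. PCs: A@2 B@2
Step 5: thread B executes B3 (x = x * 3). Shared: x=18 y=4. PCs: A@2 B@3
Step 6: thread A executes A3 (x = x - 3). Shared: x=15 y=4. PCs: A@3 B@3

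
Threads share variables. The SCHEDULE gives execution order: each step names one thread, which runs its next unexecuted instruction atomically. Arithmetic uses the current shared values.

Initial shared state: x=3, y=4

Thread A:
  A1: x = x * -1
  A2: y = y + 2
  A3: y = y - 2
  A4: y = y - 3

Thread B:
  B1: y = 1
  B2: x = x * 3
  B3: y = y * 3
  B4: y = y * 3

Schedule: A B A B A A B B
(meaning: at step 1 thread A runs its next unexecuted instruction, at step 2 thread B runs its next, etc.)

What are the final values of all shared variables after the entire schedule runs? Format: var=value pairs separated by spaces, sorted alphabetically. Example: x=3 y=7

Answer: x=-9 y=-18

Derivation:
Step 1: thread A executes A1 (x = x * -1). Shared: x=-3 y=4. PCs: A@1 B@0
Step 2: thread B executes B1 (y = 1). Shared: x=-3 y=1. PCs: A@1 B@1
Step 3: thread A executes A2 (y = y + 2). Shared: x=-3 y=3. PCs: A@2 B@1
Step 4: thread B executes B2 (x = x * 3). Shared: x=-9 y=3. PCs: A@2 B@2
Step 5: thread A executes A3 (y = y - 2). Shared: x=-9 y=1. PCs: A@3 B@2
Step 6: thread A executes A4 (y = y - 3). Shared: x=-9 y=-2. PCs: A@4 B@2
Step 7: thread B executes B3 (y = y * 3). Shared: x=-9 y=-6. PCs: A@4 B@3
Step 8: thread B executes B4 (y = y * 3). Shared: x=-9 y=-18. PCs: A@4 B@4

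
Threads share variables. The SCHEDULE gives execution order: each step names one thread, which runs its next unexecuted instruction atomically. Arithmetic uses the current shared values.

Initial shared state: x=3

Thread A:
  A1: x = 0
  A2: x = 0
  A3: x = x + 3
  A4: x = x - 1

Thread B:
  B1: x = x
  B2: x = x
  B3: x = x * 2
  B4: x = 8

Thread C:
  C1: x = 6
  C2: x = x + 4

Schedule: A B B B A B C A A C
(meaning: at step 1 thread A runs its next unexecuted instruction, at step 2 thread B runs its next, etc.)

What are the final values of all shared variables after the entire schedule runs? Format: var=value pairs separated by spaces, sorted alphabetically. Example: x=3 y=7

Answer: x=12

Derivation:
Step 1: thread A executes A1 (x = 0). Shared: x=0. PCs: A@1 B@0 C@0
Step 2: thread B executes B1 (x = x). Shared: x=0. PCs: A@1 B@1 C@0
Step 3: thread B executes B2 (x = x). Shared: x=0. PCs: A@1 B@2 C@0
Step 4: thread B executes B3 (x = x * 2). Shared: x=0. PCs: A@1 B@3 C@0
Step 5: thread A executes A2 (x = 0). Shared: x=0. PCs: A@2 B@3 C@0
Step 6: thread B executes B4 (x = 8). Shared: x=8. PCs: A@2 B@4 C@0
Step 7: thread C executes C1 (x = 6). Shared: x=6. PCs: A@2 B@4 C@1
Step 8: thread A executes A3 (x = x + 3). Shared: x=9. PCs: A@3 B@4 C@1
Step 9: thread A executes A4 (x = x - 1). Shared: x=8. PCs: A@4 B@4 C@1
Step 10: thread C executes C2 (x = x + 4). Shared: x=12. PCs: A@4 B@4 C@2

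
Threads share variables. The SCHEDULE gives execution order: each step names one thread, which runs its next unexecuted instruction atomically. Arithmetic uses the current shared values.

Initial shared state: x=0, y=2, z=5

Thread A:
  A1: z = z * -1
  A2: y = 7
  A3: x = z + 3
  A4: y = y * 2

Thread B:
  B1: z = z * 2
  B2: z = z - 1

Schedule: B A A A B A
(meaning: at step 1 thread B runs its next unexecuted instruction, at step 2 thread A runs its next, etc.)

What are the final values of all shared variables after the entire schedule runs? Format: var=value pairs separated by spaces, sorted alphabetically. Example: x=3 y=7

Step 1: thread B executes B1 (z = z * 2). Shared: x=0 y=2 z=10. PCs: A@0 B@1
Step 2: thread A executes A1 (z = z * -1). Shared: x=0 y=2 z=-10. PCs: A@1 B@1
Step 3: thread A executes A2 (y = 7). Shared: x=0 y=7 z=-10. PCs: A@2 B@1
Step 4: thread A executes A3 (x = z + 3). Shared: x=-7 y=7 z=-10. PCs: A@3 B@1
Step 5: thread B executes B2 (z = z - 1). Shared: x=-7 y=7 z=-11. PCs: A@3 B@2
Step 6: thread A executes A4 (y = y * 2). Shared: x=-7 y=14 z=-11. PCs: A@4 B@2

Answer: x=-7 y=14 z=-11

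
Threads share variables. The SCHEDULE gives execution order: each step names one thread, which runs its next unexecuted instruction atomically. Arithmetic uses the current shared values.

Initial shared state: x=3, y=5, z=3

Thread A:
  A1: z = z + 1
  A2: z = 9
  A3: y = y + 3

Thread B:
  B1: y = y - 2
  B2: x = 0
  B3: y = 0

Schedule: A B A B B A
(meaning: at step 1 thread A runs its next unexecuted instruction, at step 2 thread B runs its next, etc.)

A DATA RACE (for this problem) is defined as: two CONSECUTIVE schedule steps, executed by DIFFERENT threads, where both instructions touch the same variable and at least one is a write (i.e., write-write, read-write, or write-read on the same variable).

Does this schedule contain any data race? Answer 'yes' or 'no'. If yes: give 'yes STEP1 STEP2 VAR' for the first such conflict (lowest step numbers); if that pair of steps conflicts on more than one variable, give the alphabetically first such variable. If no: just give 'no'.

Answer: yes 5 6 y

Derivation:
Steps 1,2: A(r=z,w=z) vs B(r=y,w=y). No conflict.
Steps 2,3: B(r=y,w=y) vs A(r=-,w=z). No conflict.
Steps 3,4: A(r=-,w=z) vs B(r=-,w=x). No conflict.
Steps 4,5: same thread (B). No race.
Steps 5,6: B(y = 0) vs A(y = y + 3). RACE on y (W-W).
First conflict at steps 5,6.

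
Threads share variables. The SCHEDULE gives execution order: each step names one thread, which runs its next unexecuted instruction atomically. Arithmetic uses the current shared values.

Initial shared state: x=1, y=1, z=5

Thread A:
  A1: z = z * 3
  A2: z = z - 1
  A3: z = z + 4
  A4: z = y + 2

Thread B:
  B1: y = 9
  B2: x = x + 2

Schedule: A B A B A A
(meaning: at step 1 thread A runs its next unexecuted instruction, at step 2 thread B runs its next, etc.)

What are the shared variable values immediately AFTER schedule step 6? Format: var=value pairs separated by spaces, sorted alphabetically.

Step 1: thread A executes A1 (z = z * 3). Shared: x=1 y=1 z=15. PCs: A@1 B@0
Step 2: thread B executes B1 (y = 9). Shared: x=1 y=9 z=15. PCs: A@1 B@1
Step 3: thread A executes A2 (z = z - 1). Shared: x=1 y=9 z=14. PCs: A@2 B@1
Step 4: thread B executes B2 (x = x + 2). Shared: x=3 y=9 z=14. PCs: A@2 B@2
Step 5: thread A executes A3 (z = z + 4). Shared: x=3 y=9 z=18. PCs: A@3 B@2
Step 6: thread A executes A4 (z = y + 2). Shared: x=3 y=9 z=11. PCs: A@4 B@2

Answer: x=3 y=9 z=11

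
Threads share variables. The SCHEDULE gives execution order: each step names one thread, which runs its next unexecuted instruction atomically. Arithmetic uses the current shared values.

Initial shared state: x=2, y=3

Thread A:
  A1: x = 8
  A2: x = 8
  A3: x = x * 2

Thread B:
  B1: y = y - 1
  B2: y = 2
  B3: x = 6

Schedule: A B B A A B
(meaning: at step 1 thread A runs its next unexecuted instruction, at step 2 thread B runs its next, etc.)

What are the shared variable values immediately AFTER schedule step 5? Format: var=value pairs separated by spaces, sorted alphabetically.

Answer: x=16 y=2

Derivation:
Step 1: thread A executes A1 (x = 8). Shared: x=8 y=3. PCs: A@1 B@0
Step 2: thread B executes B1 (y = y - 1). Shared: x=8 y=2. PCs: A@1 B@1
Step 3: thread B executes B2 (y = 2). Shared: x=8 y=2. PCs: A@1 B@2
Step 4: thread A executes A2 (x = 8). Shared: x=8 y=2. PCs: A@2 B@2
Step 5: thread A executes A3 (x = x * 2). Shared: x=16 y=2. PCs: A@3 B@2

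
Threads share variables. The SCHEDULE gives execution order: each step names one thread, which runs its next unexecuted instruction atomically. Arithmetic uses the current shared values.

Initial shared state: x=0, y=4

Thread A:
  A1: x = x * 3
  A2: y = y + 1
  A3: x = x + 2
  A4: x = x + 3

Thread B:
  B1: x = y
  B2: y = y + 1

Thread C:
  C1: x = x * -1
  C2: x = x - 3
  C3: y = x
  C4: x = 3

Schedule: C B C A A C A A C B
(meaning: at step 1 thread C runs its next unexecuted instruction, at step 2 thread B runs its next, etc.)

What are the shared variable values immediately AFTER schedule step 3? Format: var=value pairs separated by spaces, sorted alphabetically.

Answer: x=1 y=4

Derivation:
Step 1: thread C executes C1 (x = x * -1). Shared: x=0 y=4. PCs: A@0 B@0 C@1
Step 2: thread B executes B1 (x = y). Shared: x=4 y=4. PCs: A@0 B@1 C@1
Step 3: thread C executes C2 (x = x - 3). Shared: x=1 y=4. PCs: A@0 B@1 C@2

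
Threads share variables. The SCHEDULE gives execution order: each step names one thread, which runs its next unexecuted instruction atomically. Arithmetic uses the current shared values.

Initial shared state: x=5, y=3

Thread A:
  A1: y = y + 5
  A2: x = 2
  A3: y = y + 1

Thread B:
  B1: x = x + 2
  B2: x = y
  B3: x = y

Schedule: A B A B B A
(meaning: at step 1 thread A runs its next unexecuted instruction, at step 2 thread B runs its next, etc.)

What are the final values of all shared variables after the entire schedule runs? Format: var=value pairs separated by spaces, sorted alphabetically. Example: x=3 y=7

Step 1: thread A executes A1 (y = y + 5). Shared: x=5 y=8. PCs: A@1 B@0
Step 2: thread B executes B1 (x = x + 2). Shared: x=7 y=8. PCs: A@1 B@1
Step 3: thread A executes A2 (x = 2). Shared: x=2 y=8. PCs: A@2 B@1
Step 4: thread B executes B2 (x = y). Shared: x=8 y=8. PCs: A@2 B@2
Step 5: thread B executes B3 (x = y). Shared: x=8 y=8. PCs: A@2 B@3
Step 6: thread A executes A3 (y = y + 1). Shared: x=8 y=9. PCs: A@3 B@3

Answer: x=8 y=9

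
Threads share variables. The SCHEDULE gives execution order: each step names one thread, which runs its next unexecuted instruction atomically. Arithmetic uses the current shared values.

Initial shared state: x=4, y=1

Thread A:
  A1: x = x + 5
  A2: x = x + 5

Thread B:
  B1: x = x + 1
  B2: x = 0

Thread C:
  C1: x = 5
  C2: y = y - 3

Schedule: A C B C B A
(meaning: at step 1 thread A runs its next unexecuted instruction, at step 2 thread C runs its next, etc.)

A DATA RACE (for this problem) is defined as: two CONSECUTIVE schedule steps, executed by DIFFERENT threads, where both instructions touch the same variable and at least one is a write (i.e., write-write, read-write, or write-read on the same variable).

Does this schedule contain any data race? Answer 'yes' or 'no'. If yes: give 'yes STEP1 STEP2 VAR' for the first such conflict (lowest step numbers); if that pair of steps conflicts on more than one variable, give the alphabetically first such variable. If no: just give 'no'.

Answer: yes 1 2 x

Derivation:
Steps 1,2: A(x = x + 5) vs C(x = 5). RACE on x (W-W).
Steps 2,3: C(x = 5) vs B(x = x + 1). RACE on x (W-W).
Steps 3,4: B(r=x,w=x) vs C(r=y,w=y). No conflict.
Steps 4,5: C(r=y,w=y) vs B(r=-,w=x). No conflict.
Steps 5,6: B(x = 0) vs A(x = x + 5). RACE on x (W-W).
First conflict at steps 1,2.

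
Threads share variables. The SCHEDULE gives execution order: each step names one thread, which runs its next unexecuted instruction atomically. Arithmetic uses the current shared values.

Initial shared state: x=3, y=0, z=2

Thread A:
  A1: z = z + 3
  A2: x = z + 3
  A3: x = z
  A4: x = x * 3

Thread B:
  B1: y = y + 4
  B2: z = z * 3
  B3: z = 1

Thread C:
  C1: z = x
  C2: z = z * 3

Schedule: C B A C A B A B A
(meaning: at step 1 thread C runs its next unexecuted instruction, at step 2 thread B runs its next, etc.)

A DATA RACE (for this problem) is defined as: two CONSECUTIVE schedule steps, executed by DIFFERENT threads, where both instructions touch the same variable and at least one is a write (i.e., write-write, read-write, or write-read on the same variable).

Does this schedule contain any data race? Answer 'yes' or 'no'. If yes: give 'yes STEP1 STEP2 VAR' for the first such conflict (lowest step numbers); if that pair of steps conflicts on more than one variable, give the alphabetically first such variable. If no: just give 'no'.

Answer: yes 3 4 z

Derivation:
Steps 1,2: C(r=x,w=z) vs B(r=y,w=y). No conflict.
Steps 2,3: B(r=y,w=y) vs A(r=z,w=z). No conflict.
Steps 3,4: A(z = z + 3) vs C(z = z * 3). RACE on z (W-W).
Steps 4,5: C(z = z * 3) vs A(x = z + 3). RACE on z (W-R).
Steps 5,6: A(x = z + 3) vs B(z = z * 3). RACE on z (R-W).
Steps 6,7: B(z = z * 3) vs A(x = z). RACE on z (W-R).
Steps 7,8: A(x = z) vs B(z = 1). RACE on z (R-W).
Steps 8,9: B(r=-,w=z) vs A(r=x,w=x). No conflict.
First conflict at steps 3,4.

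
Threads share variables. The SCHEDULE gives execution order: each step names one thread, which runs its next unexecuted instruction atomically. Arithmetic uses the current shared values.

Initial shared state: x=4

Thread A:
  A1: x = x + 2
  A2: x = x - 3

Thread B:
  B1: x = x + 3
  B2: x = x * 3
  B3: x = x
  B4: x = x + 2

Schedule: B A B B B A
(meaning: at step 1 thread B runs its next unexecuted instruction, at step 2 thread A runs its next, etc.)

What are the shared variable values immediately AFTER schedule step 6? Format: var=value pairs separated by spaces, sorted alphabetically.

Answer: x=26

Derivation:
Step 1: thread B executes B1 (x = x + 3). Shared: x=7. PCs: A@0 B@1
Step 2: thread A executes A1 (x = x + 2). Shared: x=9. PCs: A@1 B@1
Step 3: thread B executes B2 (x = x * 3). Shared: x=27. PCs: A@1 B@2
Step 4: thread B executes B3 (x = x). Shared: x=27. PCs: A@1 B@3
Step 5: thread B executes B4 (x = x + 2). Shared: x=29. PCs: A@1 B@4
Step 6: thread A executes A2 (x = x - 3). Shared: x=26. PCs: A@2 B@4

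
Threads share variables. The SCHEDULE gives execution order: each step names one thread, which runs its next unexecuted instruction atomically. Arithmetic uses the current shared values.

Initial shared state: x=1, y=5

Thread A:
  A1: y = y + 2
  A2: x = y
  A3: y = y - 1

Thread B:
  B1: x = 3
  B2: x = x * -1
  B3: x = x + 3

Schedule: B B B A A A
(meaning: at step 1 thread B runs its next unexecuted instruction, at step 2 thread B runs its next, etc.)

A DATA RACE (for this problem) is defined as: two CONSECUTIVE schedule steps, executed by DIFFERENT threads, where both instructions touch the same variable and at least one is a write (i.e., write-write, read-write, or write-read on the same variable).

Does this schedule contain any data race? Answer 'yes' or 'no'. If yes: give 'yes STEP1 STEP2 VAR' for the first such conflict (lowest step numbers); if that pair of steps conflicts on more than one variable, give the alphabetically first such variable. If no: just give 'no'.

Steps 1,2: same thread (B). No race.
Steps 2,3: same thread (B). No race.
Steps 3,4: B(r=x,w=x) vs A(r=y,w=y). No conflict.
Steps 4,5: same thread (A). No race.
Steps 5,6: same thread (A). No race.

Answer: no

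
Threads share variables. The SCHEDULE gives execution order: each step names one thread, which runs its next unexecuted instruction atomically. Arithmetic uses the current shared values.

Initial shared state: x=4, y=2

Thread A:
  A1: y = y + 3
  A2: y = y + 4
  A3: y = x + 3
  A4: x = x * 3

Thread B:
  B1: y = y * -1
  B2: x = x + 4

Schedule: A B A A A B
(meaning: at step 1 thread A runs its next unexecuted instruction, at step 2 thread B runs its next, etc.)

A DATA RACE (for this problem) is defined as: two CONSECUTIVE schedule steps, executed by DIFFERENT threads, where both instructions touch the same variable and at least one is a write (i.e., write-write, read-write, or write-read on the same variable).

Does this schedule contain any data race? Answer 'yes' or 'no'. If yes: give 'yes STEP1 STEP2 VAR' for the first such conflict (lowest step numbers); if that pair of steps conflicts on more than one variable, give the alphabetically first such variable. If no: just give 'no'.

Steps 1,2: A(y = y + 3) vs B(y = y * -1). RACE on y (W-W).
Steps 2,3: B(y = y * -1) vs A(y = y + 4). RACE on y (W-W).
Steps 3,4: same thread (A). No race.
Steps 4,5: same thread (A). No race.
Steps 5,6: A(x = x * 3) vs B(x = x + 4). RACE on x (W-W).
First conflict at steps 1,2.

Answer: yes 1 2 y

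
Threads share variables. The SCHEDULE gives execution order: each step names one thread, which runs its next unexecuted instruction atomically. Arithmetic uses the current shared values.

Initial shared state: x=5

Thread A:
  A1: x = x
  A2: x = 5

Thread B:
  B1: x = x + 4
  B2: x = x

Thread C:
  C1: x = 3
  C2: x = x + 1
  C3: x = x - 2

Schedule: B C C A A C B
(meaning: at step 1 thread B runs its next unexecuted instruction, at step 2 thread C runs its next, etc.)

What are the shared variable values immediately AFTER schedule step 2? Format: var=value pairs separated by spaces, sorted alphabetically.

Step 1: thread B executes B1 (x = x + 4). Shared: x=9. PCs: A@0 B@1 C@0
Step 2: thread C executes C1 (x = 3). Shared: x=3. PCs: A@0 B@1 C@1

Answer: x=3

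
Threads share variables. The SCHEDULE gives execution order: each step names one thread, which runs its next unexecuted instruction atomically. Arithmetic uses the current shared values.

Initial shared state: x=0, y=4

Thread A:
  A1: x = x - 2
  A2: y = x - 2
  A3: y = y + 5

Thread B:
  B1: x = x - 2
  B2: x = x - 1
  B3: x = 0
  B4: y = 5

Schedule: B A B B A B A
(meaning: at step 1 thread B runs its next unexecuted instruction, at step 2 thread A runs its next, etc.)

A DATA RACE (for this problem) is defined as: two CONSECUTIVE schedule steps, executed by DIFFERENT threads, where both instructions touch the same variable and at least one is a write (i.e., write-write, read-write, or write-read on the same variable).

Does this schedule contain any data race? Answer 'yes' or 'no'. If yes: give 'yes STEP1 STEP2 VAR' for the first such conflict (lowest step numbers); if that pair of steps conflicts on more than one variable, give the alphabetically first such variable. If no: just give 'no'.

Steps 1,2: B(x = x - 2) vs A(x = x - 2). RACE on x (W-W).
Steps 2,3: A(x = x - 2) vs B(x = x - 1). RACE on x (W-W).
Steps 3,4: same thread (B). No race.
Steps 4,5: B(x = 0) vs A(y = x - 2). RACE on x (W-R).
Steps 5,6: A(y = x - 2) vs B(y = 5). RACE on y (W-W).
Steps 6,7: B(y = 5) vs A(y = y + 5). RACE on y (W-W).
First conflict at steps 1,2.

Answer: yes 1 2 x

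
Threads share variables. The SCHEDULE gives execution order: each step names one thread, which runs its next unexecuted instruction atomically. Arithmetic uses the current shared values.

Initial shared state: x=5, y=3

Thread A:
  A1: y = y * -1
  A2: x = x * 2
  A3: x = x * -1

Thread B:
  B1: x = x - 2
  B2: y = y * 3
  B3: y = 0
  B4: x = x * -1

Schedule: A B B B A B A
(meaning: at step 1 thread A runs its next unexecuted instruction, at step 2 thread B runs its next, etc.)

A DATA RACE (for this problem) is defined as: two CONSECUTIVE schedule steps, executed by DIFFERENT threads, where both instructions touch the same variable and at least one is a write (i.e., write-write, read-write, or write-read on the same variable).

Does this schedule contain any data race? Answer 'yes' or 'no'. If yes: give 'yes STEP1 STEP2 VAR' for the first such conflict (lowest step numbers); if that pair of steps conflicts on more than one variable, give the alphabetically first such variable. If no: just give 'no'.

Steps 1,2: A(r=y,w=y) vs B(r=x,w=x). No conflict.
Steps 2,3: same thread (B). No race.
Steps 3,4: same thread (B). No race.
Steps 4,5: B(r=-,w=y) vs A(r=x,w=x). No conflict.
Steps 5,6: A(x = x * 2) vs B(x = x * -1). RACE on x (W-W).
Steps 6,7: B(x = x * -1) vs A(x = x * -1). RACE on x (W-W).
First conflict at steps 5,6.

Answer: yes 5 6 x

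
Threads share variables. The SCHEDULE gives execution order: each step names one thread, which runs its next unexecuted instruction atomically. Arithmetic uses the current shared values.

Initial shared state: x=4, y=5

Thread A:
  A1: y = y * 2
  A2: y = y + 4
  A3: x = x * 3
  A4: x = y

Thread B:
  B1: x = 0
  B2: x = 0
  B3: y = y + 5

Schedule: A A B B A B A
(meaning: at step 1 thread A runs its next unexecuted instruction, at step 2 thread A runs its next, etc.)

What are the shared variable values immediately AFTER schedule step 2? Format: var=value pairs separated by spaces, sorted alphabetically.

Step 1: thread A executes A1 (y = y * 2). Shared: x=4 y=10. PCs: A@1 B@0
Step 2: thread A executes A2 (y = y + 4). Shared: x=4 y=14. PCs: A@2 B@0

Answer: x=4 y=14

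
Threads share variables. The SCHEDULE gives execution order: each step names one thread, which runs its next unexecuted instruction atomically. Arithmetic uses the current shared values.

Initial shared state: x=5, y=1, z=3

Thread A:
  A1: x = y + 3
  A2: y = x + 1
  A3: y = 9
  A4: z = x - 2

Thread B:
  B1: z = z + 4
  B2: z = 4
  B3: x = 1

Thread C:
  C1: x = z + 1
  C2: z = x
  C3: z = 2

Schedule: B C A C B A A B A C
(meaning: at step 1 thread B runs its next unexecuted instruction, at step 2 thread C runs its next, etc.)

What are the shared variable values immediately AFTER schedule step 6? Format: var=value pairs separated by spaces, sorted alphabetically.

Step 1: thread B executes B1 (z = z + 4). Shared: x=5 y=1 z=7. PCs: A@0 B@1 C@0
Step 2: thread C executes C1 (x = z + 1). Shared: x=8 y=1 z=7. PCs: A@0 B@1 C@1
Step 3: thread A executes A1 (x = y + 3). Shared: x=4 y=1 z=7. PCs: A@1 B@1 C@1
Step 4: thread C executes C2 (z = x). Shared: x=4 y=1 z=4. PCs: A@1 B@1 C@2
Step 5: thread B executes B2 (z = 4). Shared: x=4 y=1 z=4. PCs: A@1 B@2 C@2
Step 6: thread A executes A2 (y = x + 1). Shared: x=4 y=5 z=4. PCs: A@2 B@2 C@2

Answer: x=4 y=5 z=4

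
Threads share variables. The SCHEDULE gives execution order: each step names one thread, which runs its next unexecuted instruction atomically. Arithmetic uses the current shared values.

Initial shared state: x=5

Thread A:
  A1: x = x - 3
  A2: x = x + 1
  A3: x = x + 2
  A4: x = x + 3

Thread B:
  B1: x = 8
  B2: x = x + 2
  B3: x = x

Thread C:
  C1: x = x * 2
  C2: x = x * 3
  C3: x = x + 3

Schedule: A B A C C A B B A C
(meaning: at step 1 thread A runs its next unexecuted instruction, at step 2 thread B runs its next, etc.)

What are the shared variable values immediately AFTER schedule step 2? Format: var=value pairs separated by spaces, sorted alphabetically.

Step 1: thread A executes A1 (x = x - 3). Shared: x=2. PCs: A@1 B@0 C@0
Step 2: thread B executes B1 (x = 8). Shared: x=8. PCs: A@1 B@1 C@0

Answer: x=8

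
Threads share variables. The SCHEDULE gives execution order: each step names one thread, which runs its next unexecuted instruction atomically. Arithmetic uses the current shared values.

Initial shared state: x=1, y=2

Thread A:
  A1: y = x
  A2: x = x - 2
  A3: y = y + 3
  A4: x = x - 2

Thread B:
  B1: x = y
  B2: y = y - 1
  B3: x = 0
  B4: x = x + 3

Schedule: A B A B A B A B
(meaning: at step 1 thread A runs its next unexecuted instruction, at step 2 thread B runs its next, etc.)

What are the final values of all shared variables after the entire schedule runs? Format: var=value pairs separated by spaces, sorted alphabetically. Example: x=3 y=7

Answer: x=1 y=3

Derivation:
Step 1: thread A executes A1 (y = x). Shared: x=1 y=1. PCs: A@1 B@0
Step 2: thread B executes B1 (x = y). Shared: x=1 y=1. PCs: A@1 B@1
Step 3: thread A executes A2 (x = x - 2). Shared: x=-1 y=1. PCs: A@2 B@1
Step 4: thread B executes B2 (y = y - 1). Shared: x=-1 y=0. PCs: A@2 B@2
Step 5: thread A executes A3 (y = y + 3). Shared: x=-1 y=3. PCs: A@3 B@2
Step 6: thread B executes B3 (x = 0). Shared: x=0 y=3. PCs: A@3 B@3
Step 7: thread A executes A4 (x = x - 2). Shared: x=-2 y=3. PCs: A@4 B@3
Step 8: thread B executes B4 (x = x + 3). Shared: x=1 y=3. PCs: A@4 B@4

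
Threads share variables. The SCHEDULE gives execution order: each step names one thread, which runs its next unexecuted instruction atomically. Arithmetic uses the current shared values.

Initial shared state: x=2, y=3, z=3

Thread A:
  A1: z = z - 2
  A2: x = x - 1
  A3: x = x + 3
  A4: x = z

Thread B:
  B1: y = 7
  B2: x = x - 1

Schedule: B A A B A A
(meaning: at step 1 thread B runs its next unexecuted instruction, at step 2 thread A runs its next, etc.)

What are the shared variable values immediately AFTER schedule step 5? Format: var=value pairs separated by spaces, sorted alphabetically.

Answer: x=3 y=7 z=1

Derivation:
Step 1: thread B executes B1 (y = 7). Shared: x=2 y=7 z=3. PCs: A@0 B@1
Step 2: thread A executes A1 (z = z - 2). Shared: x=2 y=7 z=1. PCs: A@1 B@1
Step 3: thread A executes A2 (x = x - 1). Shared: x=1 y=7 z=1. PCs: A@2 B@1
Step 4: thread B executes B2 (x = x - 1). Shared: x=0 y=7 z=1. PCs: A@2 B@2
Step 5: thread A executes A3 (x = x + 3). Shared: x=3 y=7 z=1. PCs: A@3 B@2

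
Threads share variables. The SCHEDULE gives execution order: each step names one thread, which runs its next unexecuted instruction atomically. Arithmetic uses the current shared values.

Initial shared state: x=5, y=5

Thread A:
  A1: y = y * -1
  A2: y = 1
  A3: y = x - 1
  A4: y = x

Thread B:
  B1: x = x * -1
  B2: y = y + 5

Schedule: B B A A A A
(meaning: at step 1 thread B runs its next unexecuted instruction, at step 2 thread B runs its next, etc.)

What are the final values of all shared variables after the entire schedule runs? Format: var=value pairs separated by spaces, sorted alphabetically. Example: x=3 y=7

Step 1: thread B executes B1 (x = x * -1). Shared: x=-5 y=5. PCs: A@0 B@1
Step 2: thread B executes B2 (y = y + 5). Shared: x=-5 y=10. PCs: A@0 B@2
Step 3: thread A executes A1 (y = y * -1). Shared: x=-5 y=-10. PCs: A@1 B@2
Step 4: thread A executes A2 (y = 1). Shared: x=-5 y=1. PCs: A@2 B@2
Step 5: thread A executes A3 (y = x - 1). Shared: x=-5 y=-6. PCs: A@3 B@2
Step 6: thread A executes A4 (y = x). Shared: x=-5 y=-5. PCs: A@4 B@2

Answer: x=-5 y=-5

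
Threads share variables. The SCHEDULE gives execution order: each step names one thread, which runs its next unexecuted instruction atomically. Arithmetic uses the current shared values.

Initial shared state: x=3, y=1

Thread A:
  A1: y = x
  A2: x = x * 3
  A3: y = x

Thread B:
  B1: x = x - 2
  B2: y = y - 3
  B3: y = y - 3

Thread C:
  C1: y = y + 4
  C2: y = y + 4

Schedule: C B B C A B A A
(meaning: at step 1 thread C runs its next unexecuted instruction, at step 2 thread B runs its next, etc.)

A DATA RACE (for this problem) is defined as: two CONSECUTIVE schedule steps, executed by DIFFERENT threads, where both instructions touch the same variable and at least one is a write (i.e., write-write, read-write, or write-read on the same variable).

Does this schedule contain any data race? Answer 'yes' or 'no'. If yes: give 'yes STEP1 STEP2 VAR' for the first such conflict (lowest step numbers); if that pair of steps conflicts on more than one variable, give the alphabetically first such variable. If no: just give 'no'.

Answer: yes 3 4 y

Derivation:
Steps 1,2: C(r=y,w=y) vs B(r=x,w=x). No conflict.
Steps 2,3: same thread (B). No race.
Steps 3,4: B(y = y - 3) vs C(y = y + 4). RACE on y (W-W).
Steps 4,5: C(y = y + 4) vs A(y = x). RACE on y (W-W).
Steps 5,6: A(y = x) vs B(y = y - 3). RACE on y (W-W).
Steps 6,7: B(r=y,w=y) vs A(r=x,w=x). No conflict.
Steps 7,8: same thread (A). No race.
First conflict at steps 3,4.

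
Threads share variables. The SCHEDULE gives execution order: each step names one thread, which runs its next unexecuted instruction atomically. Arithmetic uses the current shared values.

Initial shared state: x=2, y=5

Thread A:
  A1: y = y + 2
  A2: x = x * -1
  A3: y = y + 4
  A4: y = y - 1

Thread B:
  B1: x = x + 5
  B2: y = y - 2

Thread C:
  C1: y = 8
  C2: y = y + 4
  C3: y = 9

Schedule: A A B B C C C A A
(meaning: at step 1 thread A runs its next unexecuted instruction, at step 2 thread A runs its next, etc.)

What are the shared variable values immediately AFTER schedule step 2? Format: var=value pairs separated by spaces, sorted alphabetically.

Step 1: thread A executes A1 (y = y + 2). Shared: x=2 y=7. PCs: A@1 B@0 C@0
Step 2: thread A executes A2 (x = x * -1). Shared: x=-2 y=7. PCs: A@2 B@0 C@0

Answer: x=-2 y=7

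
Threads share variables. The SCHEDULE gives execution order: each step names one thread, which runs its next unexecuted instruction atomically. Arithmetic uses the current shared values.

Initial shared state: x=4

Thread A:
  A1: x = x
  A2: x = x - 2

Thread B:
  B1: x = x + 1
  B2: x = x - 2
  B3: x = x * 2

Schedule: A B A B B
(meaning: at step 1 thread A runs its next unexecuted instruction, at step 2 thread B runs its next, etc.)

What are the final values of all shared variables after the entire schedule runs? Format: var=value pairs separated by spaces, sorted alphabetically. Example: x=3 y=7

Step 1: thread A executes A1 (x = x). Shared: x=4. PCs: A@1 B@0
Step 2: thread B executes B1 (x = x + 1). Shared: x=5. PCs: A@1 B@1
Step 3: thread A executes A2 (x = x - 2). Shared: x=3. PCs: A@2 B@1
Step 4: thread B executes B2 (x = x - 2). Shared: x=1. PCs: A@2 B@2
Step 5: thread B executes B3 (x = x * 2). Shared: x=2. PCs: A@2 B@3

Answer: x=2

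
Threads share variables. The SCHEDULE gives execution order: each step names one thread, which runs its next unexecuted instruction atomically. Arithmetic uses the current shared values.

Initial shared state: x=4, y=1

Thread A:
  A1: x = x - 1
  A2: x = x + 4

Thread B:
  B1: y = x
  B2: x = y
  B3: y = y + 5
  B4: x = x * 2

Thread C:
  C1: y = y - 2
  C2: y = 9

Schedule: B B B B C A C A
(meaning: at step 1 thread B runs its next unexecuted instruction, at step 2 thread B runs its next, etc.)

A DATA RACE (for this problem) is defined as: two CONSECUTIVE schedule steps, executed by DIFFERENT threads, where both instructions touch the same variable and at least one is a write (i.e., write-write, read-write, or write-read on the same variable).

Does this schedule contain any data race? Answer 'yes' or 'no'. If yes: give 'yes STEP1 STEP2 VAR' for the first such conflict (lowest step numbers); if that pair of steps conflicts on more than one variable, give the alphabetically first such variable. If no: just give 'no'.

Answer: no

Derivation:
Steps 1,2: same thread (B). No race.
Steps 2,3: same thread (B). No race.
Steps 3,4: same thread (B). No race.
Steps 4,5: B(r=x,w=x) vs C(r=y,w=y). No conflict.
Steps 5,6: C(r=y,w=y) vs A(r=x,w=x). No conflict.
Steps 6,7: A(r=x,w=x) vs C(r=-,w=y). No conflict.
Steps 7,8: C(r=-,w=y) vs A(r=x,w=x). No conflict.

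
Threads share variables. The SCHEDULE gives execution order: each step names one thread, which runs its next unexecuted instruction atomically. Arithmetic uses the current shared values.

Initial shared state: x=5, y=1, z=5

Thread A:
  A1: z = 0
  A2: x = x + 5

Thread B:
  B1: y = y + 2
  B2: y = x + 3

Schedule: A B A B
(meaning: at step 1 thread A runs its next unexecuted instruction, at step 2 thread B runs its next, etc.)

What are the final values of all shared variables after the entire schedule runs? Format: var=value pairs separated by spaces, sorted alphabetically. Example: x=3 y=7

Step 1: thread A executes A1 (z = 0). Shared: x=5 y=1 z=0. PCs: A@1 B@0
Step 2: thread B executes B1 (y = y + 2). Shared: x=5 y=3 z=0. PCs: A@1 B@1
Step 3: thread A executes A2 (x = x + 5). Shared: x=10 y=3 z=0. PCs: A@2 B@1
Step 4: thread B executes B2 (y = x + 3). Shared: x=10 y=13 z=0. PCs: A@2 B@2

Answer: x=10 y=13 z=0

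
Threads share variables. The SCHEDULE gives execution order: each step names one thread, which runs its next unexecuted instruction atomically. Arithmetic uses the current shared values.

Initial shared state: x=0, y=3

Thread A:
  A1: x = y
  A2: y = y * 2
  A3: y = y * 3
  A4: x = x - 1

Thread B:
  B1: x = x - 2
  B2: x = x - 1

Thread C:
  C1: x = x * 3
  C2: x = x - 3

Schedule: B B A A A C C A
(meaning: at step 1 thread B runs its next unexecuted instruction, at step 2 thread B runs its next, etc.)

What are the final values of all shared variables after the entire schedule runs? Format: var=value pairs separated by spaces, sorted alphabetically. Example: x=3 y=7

Answer: x=5 y=18

Derivation:
Step 1: thread B executes B1 (x = x - 2). Shared: x=-2 y=3. PCs: A@0 B@1 C@0
Step 2: thread B executes B2 (x = x - 1). Shared: x=-3 y=3. PCs: A@0 B@2 C@0
Step 3: thread A executes A1 (x = y). Shared: x=3 y=3. PCs: A@1 B@2 C@0
Step 4: thread A executes A2 (y = y * 2). Shared: x=3 y=6. PCs: A@2 B@2 C@0
Step 5: thread A executes A3 (y = y * 3). Shared: x=3 y=18. PCs: A@3 B@2 C@0
Step 6: thread C executes C1 (x = x * 3). Shared: x=9 y=18. PCs: A@3 B@2 C@1
Step 7: thread C executes C2 (x = x - 3). Shared: x=6 y=18. PCs: A@3 B@2 C@2
Step 8: thread A executes A4 (x = x - 1). Shared: x=5 y=18. PCs: A@4 B@2 C@2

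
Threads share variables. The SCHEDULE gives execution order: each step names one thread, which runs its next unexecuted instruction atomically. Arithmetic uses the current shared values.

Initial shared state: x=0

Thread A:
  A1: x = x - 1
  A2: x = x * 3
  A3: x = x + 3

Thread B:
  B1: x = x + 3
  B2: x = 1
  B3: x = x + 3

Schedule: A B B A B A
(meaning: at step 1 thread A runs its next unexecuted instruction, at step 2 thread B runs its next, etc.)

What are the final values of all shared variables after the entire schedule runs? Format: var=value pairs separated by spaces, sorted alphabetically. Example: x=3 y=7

Step 1: thread A executes A1 (x = x - 1). Shared: x=-1. PCs: A@1 B@0
Step 2: thread B executes B1 (x = x + 3). Shared: x=2. PCs: A@1 B@1
Step 3: thread B executes B2 (x = 1). Shared: x=1. PCs: A@1 B@2
Step 4: thread A executes A2 (x = x * 3). Shared: x=3. PCs: A@2 B@2
Step 5: thread B executes B3 (x = x + 3). Shared: x=6. PCs: A@2 B@3
Step 6: thread A executes A3 (x = x + 3). Shared: x=9. PCs: A@3 B@3

Answer: x=9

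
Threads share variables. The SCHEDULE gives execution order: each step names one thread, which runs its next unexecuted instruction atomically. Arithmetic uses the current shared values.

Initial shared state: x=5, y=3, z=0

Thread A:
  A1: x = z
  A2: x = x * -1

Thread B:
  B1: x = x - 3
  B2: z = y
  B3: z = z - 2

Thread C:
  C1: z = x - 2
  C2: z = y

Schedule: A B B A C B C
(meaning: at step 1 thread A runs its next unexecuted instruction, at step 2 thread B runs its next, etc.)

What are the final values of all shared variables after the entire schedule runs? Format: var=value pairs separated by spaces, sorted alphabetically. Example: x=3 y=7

Answer: x=3 y=3 z=3

Derivation:
Step 1: thread A executes A1 (x = z). Shared: x=0 y=3 z=0. PCs: A@1 B@0 C@0
Step 2: thread B executes B1 (x = x - 3). Shared: x=-3 y=3 z=0. PCs: A@1 B@1 C@0
Step 3: thread B executes B2 (z = y). Shared: x=-3 y=3 z=3. PCs: A@1 B@2 C@0
Step 4: thread A executes A2 (x = x * -1). Shared: x=3 y=3 z=3. PCs: A@2 B@2 C@0
Step 5: thread C executes C1 (z = x - 2). Shared: x=3 y=3 z=1. PCs: A@2 B@2 C@1
Step 6: thread B executes B3 (z = z - 2). Shared: x=3 y=3 z=-1. PCs: A@2 B@3 C@1
Step 7: thread C executes C2 (z = y). Shared: x=3 y=3 z=3. PCs: A@2 B@3 C@2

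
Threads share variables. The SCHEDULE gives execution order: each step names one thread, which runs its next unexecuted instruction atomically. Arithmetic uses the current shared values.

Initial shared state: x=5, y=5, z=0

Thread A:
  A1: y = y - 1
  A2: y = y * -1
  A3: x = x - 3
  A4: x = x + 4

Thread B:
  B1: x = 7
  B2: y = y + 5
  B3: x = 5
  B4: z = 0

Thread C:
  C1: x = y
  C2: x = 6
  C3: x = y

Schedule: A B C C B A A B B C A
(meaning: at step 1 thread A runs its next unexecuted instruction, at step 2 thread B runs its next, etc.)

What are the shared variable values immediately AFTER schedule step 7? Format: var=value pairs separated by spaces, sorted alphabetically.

Step 1: thread A executes A1 (y = y - 1). Shared: x=5 y=4 z=0. PCs: A@1 B@0 C@0
Step 2: thread B executes B1 (x = 7). Shared: x=7 y=4 z=0. PCs: A@1 B@1 C@0
Step 3: thread C executes C1 (x = y). Shared: x=4 y=4 z=0. PCs: A@1 B@1 C@1
Step 4: thread C executes C2 (x = 6). Shared: x=6 y=4 z=0. PCs: A@1 B@1 C@2
Step 5: thread B executes B2 (y = y + 5). Shared: x=6 y=9 z=0. PCs: A@1 B@2 C@2
Step 6: thread A executes A2 (y = y * -1). Shared: x=6 y=-9 z=0. PCs: A@2 B@2 C@2
Step 7: thread A executes A3 (x = x - 3). Shared: x=3 y=-9 z=0. PCs: A@3 B@2 C@2

Answer: x=3 y=-9 z=0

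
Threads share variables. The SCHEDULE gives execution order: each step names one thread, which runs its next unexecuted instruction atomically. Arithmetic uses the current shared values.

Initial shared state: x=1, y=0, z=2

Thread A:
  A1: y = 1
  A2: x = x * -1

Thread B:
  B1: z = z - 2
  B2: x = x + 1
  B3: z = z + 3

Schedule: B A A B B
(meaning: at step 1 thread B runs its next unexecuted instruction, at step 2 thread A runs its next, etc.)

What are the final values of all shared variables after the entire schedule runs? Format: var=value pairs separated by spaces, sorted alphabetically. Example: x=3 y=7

Answer: x=0 y=1 z=3

Derivation:
Step 1: thread B executes B1 (z = z - 2). Shared: x=1 y=0 z=0. PCs: A@0 B@1
Step 2: thread A executes A1 (y = 1). Shared: x=1 y=1 z=0. PCs: A@1 B@1
Step 3: thread A executes A2 (x = x * -1). Shared: x=-1 y=1 z=0. PCs: A@2 B@1
Step 4: thread B executes B2 (x = x + 1). Shared: x=0 y=1 z=0. PCs: A@2 B@2
Step 5: thread B executes B3 (z = z + 3). Shared: x=0 y=1 z=3. PCs: A@2 B@3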